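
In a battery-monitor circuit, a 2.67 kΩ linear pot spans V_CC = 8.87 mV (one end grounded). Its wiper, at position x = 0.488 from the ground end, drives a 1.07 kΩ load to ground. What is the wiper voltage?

V_out ≈ 2.67 mV

The pot divides into 1.367 kΩ above the wiper and 1.303 kΩ below.
Lower segment in parallel with the load: 1.303 ‖ 1.07 = 0.5875 kΩ.
Then V_out = V_CC · 0.5875/(1.367 + 0.5875) = 2.666 mV.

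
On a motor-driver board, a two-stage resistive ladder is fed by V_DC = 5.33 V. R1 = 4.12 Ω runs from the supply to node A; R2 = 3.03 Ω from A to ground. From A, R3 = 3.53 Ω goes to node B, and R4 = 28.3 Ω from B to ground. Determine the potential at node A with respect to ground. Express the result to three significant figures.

The second stage (R3 + R4 = 31.83 Ω) loads node A in parallel with R2.
Effective lower resistance at A: R2 ‖ 31.83 = 2.767 Ω.
So V_A = 5.33 × 0.4017 = 2.141 V.

V_A ≈ 2.14 V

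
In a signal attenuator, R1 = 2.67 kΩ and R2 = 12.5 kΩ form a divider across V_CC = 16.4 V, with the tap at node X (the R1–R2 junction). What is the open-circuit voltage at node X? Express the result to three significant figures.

With X open, the divider is unloaded: V_th = 16.4 × 12.5/15.17 = 13.51 V.

V_th ≈ 13.5 V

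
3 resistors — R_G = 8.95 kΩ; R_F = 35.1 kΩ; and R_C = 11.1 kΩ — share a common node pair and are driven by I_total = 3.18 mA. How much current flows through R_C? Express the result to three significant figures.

Conductances: ΣG = 1/8.95 + 1/35.1 + 1/11.1 = 0.2303 (1/kΩ).
Current divider: I(R_C) = I_total · G_k/ΣG = 3.18 × (0.09009/0.2303) = 3.18 × 0.3912 = 1.244 mA.

I ≈ 1.24 mA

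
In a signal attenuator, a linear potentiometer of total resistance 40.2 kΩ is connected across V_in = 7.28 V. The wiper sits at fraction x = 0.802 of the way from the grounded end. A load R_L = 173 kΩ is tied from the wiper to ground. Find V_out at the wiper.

V_out ≈ 5.63 V

The pot divides into 7.960 kΩ above the wiper and 32.24 kΩ below.
Lower segment in parallel with the load: 32.24 ‖ 173 = 27.18 kΩ.
Then V_out = V_in · 27.18/(7.960 + 27.18) = 5.631 V.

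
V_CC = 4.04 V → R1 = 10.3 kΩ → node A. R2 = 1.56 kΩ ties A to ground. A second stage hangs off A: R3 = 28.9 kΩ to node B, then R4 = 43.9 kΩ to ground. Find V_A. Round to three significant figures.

V_A ≈ 0.522 V

Node A sees R2 in parallel with the series input of stage 2, R3 + R4 = 72.80 kΩ.
Effective lower resistance at A: R2 ‖ 72.80 = 1.527 kΩ.
So V_A = 4.04 × 0.1291 = 0.5217 V.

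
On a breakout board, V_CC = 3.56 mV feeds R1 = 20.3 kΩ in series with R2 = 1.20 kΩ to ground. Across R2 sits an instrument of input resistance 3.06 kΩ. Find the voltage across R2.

V_out ≈ 0.145 mV

First combine the lower leg with the load: R2 ‖ R_L = 0.8620 kΩ.
Then V_out = V_CC · R2'/(R1 + R2') = 3.56 × 0.8620/21.16 = 0.1450 mV.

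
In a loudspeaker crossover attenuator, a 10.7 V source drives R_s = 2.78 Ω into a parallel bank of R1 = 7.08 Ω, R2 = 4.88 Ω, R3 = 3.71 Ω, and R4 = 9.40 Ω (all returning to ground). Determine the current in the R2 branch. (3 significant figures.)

Equivalent of the parallel group: R_p = 1.385 Ω.
V_A by voltage divider: V_A = 10.7 × 1.385/(2.78 + 1.385) = 3.558 V.
Branch current I = V_A/R2 = 3.558/4.88 = 0.7291 A.
(Equivalently: I_total = 2.569 A, then current-divider fraction G_k/ΣG = 0.2838.)

I ≈ 0.729 A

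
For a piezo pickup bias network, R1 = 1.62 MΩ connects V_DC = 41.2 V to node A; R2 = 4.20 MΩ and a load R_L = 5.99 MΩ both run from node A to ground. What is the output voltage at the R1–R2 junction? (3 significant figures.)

R2 ‖ R_L = (4.20 × 5.99)/(4.20 + 5.99) = 2.469 MΩ.
Now apply the divider: V_out = 41.2 × 0.6038 = 24.88 V.
(Unloaded it would be 29.7 V; the load pulls it down.)

V_out ≈ 24.9 V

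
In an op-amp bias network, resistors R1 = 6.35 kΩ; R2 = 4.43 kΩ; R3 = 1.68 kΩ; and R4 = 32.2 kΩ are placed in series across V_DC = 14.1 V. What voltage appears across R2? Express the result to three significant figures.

V ≈ 1.40 V

ΣR = 6.35 + 4.43 + 1.68 + 32.2 = 44.66 kΩ.
V = V_DC · R/ΣR = 14.1 × 0.09919 = 1.399 V.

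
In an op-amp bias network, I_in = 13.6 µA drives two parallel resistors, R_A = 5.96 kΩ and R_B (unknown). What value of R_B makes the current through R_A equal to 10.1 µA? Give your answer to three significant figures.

R_B ≈ 17.2 kΩ

In a two-way split, I_A/I_in = R_B/(R_A + R_B).
With f = 0.7426, R_B = R_A · f/(1−f) = 5.96 × 2.886 = 17.20 kΩ.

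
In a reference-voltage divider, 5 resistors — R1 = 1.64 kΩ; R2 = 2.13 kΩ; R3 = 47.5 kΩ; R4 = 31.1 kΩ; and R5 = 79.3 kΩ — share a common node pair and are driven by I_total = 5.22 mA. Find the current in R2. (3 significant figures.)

I ≈ 2.14 mA

Conductances: ΣG = 1/1.64 + 1/2.13 + 1/47.5 + 1/31.1 + 1/79.3 = 1.145 (1/kΩ).
By the current-divider rule, I = I_total · G_k/ΣG = 5.22 × 0.4100 = 2.140 mA.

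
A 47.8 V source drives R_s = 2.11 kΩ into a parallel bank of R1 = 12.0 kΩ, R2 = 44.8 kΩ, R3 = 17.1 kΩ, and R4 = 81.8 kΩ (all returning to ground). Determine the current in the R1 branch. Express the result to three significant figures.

Combine the parallel branches: R_p = (1/12.0 + 1/44.8 + 1/17.1 + 1/81.8)⁻¹ = 5.670 kΩ.
V_A by voltage divider: V_A = 47.8 × 5.670/(2.11 + 5.670) = 34.84 V.
Branch current I = V_A/R1 = 34.84/12.0 = 2.903 mA.

I ≈ 2.90 mA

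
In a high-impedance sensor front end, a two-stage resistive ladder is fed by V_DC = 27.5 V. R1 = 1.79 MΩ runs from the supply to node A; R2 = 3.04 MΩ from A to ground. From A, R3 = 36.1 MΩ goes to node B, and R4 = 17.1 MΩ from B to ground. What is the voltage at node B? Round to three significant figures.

Looking into the second stage from A: R3 + R4 = 53.20 MΩ appears in parallel with R2.
Effective lower resistance at A: R2 ‖ 53.20 = 2.876 MΩ.
So V_A = 27.5 × 0.6163 = 16.95 V.
Then the unloaded second divider: V_B = V_A × R4/(R3+R4) = 16.95 × 0.3214 = 5.448 V.

V_B ≈ 5.45 V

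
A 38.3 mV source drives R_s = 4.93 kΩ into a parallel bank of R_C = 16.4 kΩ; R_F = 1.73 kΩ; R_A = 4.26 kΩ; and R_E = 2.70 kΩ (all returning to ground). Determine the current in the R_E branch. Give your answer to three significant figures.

I ≈ 1.99 µA

Equivalent of the parallel group: R_p = 0.8038 kΩ.
V_A by voltage divider: V_A = 38.3 × 0.8038/(4.93 + 0.8038) = 5.369 mV.
Branch current I = V_A/R_E = 5.369/2.70 = 1.989 µA.
(Check via current divider: I_total = 6.680 µA; share G_k/ΣG = 0.2977 → same result.)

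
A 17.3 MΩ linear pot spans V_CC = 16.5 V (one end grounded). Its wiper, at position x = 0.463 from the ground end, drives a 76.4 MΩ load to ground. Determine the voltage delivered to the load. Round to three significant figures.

V_out ≈ 7.23 V

Lower segment x·R_p = 8.010 MΩ; upper segment (1−x)·R_p = 9.290 MΩ.
(x·R_p) ‖ R_L = 7.250 MΩ.
Then V_out = V_CC · 7.250/(9.290 + 7.250) = 7.232 V.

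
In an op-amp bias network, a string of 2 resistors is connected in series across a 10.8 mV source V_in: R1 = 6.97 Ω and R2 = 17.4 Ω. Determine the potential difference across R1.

ΣR = 6.97 + 17.4 = 24.37 Ω.
Voltage divider: V = V_in · (6.970 / 24.37) = 10.8 × 0.2860 = 3.089 mV.

V ≈ 3.09 mV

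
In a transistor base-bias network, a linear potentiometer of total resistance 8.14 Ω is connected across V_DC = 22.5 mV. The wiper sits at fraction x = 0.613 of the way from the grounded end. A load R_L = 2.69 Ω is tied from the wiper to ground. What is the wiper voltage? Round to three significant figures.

The pot divides into 3.150 Ω above the wiper and 4.990 Ω below.
Lower segment in parallel with the load: 4.990 ‖ 2.69 = 1.748 Ω.
Loaded-divider output: V_out = 22.5 × 0.3568 = 8.029 mV.

V_out ≈ 8.03 mV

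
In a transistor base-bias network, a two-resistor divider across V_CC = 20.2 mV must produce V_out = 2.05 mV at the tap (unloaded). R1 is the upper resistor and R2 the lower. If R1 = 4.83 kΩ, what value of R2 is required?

R2 ≈ 0.546 kΩ

V_out/V_CC = R2/(R1+R2) = 0.1015.
So R2 = R1 · V_out/(V_CC − V_out) = 4.83 × 2.05/(20.2 − 2.05) = 4.83 × 0.1129 = 0.5455 kΩ.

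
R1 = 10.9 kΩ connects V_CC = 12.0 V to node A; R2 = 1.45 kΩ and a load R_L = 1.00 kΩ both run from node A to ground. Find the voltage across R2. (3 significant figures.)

The load sits in parallel with R2, giving an effective lower resistance R2' = R2·R_L/(R2+R_L) = 0.5918 kΩ.
Now apply the divider: V_out = 12.0 × 0.05150 = 0.6180 V.
(Unloaded it would be 1.41 V; the load pulls it down.)

V_out ≈ 0.618 V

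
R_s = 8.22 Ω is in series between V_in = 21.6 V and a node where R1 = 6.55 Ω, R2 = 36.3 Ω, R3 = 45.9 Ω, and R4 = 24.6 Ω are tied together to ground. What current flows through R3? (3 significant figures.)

Parallel bank: R_p = 1/(1/6.55 + 1/36.3 + 1/45.9 + 1/24.6) = 4.121 Ω.
V_A by voltage divider: V_A = 21.6 × 4.121/(8.22 + 4.121) = 7.213 V.
I(R3) = V_A / R3 = 7.213/45.9 = 0.1571 A.
(Equivalently: I_total = 1.750 A, then current-divider fraction G_k/ΣG = 0.08978.)

I ≈ 0.157 A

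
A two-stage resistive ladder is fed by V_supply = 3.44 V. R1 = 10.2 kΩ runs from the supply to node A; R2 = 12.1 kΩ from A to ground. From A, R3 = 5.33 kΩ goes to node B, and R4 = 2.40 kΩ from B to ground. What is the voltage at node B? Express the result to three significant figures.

The second stage (R3 + R4 = 7.730 kΩ) loads node A in parallel with R2.
Effective lower resistance at A: R2 ‖ 7.730 = 4.717 kΩ.
So V_A = 3.44 × 0.3162 = 1.088 V.
Stage 2 is unloaded, so V_B = V_A · R4/(R3+R4) = 1.088 × 2.40/7.730 = 0.3377 V.

V_B ≈ 0.338 V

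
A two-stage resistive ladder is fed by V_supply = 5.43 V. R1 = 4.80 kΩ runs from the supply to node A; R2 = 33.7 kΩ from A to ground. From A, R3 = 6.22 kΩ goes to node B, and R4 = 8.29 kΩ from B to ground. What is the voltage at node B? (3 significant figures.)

Node A sees R2 in parallel with the series input of stage 2, R3 + R4 = 14.51 kΩ.
Effective lower resistance at A: R2 ‖ 14.51 = 10.14 kΩ.
First divider: V_A = V_supply · 10.14/(4.80 + 10.14) = 3.686 V.
Then the unloaded second divider: V_B = V_A × R4/(R3+R4) = 3.686 × 0.5713 = 2.106 V.

V_B ≈ 2.11 V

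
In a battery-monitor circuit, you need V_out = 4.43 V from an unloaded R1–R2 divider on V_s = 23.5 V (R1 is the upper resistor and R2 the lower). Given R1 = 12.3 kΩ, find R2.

R2 ≈ 2.86 kΩ

Required fraction k = V_out/V_s = 0.1885.
Rearranging, R2 = R1·k/(1−k) = 12.3 × 0.2323 = 2.857 kΩ.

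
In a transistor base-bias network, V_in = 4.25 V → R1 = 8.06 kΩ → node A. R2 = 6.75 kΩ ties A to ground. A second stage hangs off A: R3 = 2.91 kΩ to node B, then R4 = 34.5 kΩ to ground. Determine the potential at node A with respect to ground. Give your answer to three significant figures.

The second stage (R3 + R4 = 37.41 kΩ) loads node A in parallel with R2.
Effective lower resistance at A: R2 ‖ 37.41 = 5.718 kΩ.
So V_A = 4.25 × 0.4150 = 1.764 V.

V_A ≈ 1.76 V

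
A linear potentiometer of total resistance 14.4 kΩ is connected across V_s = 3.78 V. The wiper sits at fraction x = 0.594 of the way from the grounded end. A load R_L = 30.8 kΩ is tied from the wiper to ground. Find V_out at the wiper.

V_out ≈ 2.02 V

The pot divides into 5.846 kΩ above the wiper and 8.554 kΩ below.
Lower segment in parallel with the load: 8.554 ‖ 30.8 = 6.694 kΩ.
V_out = 3.78 × 6.694/(5.846 + 6.694) = 2.018 V.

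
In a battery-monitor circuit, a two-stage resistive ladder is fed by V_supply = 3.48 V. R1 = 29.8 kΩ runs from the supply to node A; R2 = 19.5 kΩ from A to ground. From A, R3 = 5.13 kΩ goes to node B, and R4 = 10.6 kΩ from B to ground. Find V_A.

V_A ≈ 0.787 V

The second stage (R3 + R4 = 15.73 kΩ) loads node A in parallel with R2.
Effective lower resistance at A: R2 ‖ 15.73 = 8.707 kΩ.
First divider: V_A = V_supply · 8.707/(29.8 + 8.707) = 0.7869 V.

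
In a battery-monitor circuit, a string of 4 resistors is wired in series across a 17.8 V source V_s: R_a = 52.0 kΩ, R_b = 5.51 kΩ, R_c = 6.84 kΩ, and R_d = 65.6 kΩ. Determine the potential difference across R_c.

V ≈ 0.937 V

ΣR = 52.0 + 5.51 + 6.84 + 65.6 = 129.9 kΩ.
Voltage divider: V = V_s · (6.840 / 129.9) = 17.8 × 0.05264 = 0.9369 V.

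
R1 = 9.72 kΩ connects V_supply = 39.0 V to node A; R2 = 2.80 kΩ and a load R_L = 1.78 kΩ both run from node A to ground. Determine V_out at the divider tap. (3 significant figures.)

First combine the lower leg with the load: R2 ‖ R_L = 1.088 kΩ.
Then V_out = V_supply · R2'/(R1 + R2') = 39.0 × 1.088/10.81 = 3.927 V.
(Unloaded it would be 8.72 V; the load pulls it down.)

V_out ≈ 3.93 V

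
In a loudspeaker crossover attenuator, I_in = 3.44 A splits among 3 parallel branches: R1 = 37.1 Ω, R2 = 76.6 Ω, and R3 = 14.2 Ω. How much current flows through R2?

I ≈ 0.407 A

ΣG = 1/37.1 + 1/76.6 + 1/14.2 = 0.1104.
R2 takes the fraction G_k/ΣG = 0.01305/0.1104 = 0.1182, so I = 3.44 × 0.1182 = 0.4067 A.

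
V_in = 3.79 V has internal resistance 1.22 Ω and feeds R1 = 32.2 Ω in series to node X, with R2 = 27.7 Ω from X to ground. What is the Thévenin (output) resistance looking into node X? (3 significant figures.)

R_th ≈ 15.1 Ω

R1' = 1.22 + 32.2 = 33.42 Ω (source resistance + R1).
With V_in suppressed (replaced by a short), R_th = R1' ‖ R2 = (33.42 × 27.7)/(33.42 + 27.7) = 15.15 Ω.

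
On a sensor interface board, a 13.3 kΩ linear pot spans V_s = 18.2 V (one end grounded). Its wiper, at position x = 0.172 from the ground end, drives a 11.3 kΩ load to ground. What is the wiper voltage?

Split the track: R_lower = x·R_p = 2.288 kΩ, R_upper = (1−x)·R_p = 11.01 kΩ.
R_L loads the lower segment: effective lower R = 1.902 kΩ.
Loaded-divider output: V_out = 18.2 × 0.1473 = 2.681 V.

V_out ≈ 2.68 V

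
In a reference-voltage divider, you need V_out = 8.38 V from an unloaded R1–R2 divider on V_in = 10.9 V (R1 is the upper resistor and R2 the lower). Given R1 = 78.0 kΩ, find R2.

R2 ≈ 259 kΩ

Required fraction k = V_out/V_in = 0.7688.
So R2 = R1 · V_out/(V_in − V_out) = 78.0 × 8.38/(10.9 − 8.38) = 78.0 × 3.325 = 259.4 kΩ.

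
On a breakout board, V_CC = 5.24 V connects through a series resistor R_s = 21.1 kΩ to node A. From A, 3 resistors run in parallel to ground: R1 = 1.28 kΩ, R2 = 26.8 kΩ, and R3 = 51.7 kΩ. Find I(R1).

I ≈ 0.219 mA

Equivalent of the parallel group: R_p = 1.193 kΩ.
V_A by voltage divider: V_A = 5.24 × 1.193/(21.1 + 1.193) = 0.2805 V.
I(R1) = V_A / R1 = 0.2805/1.28 = 0.2192 mA.
(Check via current divider: I_total = 0.2350 mA; share G_k/ΣG = 0.9324 → same result.)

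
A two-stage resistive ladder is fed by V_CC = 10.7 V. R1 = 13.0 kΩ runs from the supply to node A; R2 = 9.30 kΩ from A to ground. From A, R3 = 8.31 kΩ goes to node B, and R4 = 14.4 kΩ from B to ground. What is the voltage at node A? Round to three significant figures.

Looking into the second stage from A: R3 + R4 = 22.71 kΩ appears in parallel with R2.
Effective lower resistance at A: R2 ‖ 22.71 = 6.598 kΩ.
V_A = 10.7 × 6.598/(13.0 + 6.598) = 3.602 V.

V_A ≈ 3.60 V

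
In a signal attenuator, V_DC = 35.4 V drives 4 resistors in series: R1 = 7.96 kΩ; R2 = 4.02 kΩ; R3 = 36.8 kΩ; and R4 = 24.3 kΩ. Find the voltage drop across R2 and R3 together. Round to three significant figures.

ΣR = 7.96 + 4.02 + 36.8 + 24.3 = 73.08 kΩ.
R_{R2..R3} = 4.02 + 36.8 = 40.82 kΩ.
V = V_DC · R/ΣR = 35.4 × 0.5586 = 19.77 V.

V ≈ 19.8 V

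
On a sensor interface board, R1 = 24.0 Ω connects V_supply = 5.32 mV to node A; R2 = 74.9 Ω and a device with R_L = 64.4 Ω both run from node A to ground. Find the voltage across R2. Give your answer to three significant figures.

V_out ≈ 3.14 mV

First combine the lower leg with the load: R2 ‖ R_L = 34.63 Ω.
Voltage divider with the loaded lower leg: V_out = 5.32 × 34.63/(24.0 + 34.63) = 5.32 × 0.5906 = 3.142 mV.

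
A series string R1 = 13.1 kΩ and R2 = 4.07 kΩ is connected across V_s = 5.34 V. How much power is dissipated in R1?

P ≈ 1.27 mW

ΣR = 17.17 kΩ → I = 5.34/17.17 = 0.3110 mA.
P = I²R = 0.09673 × 13.1 = 1.267 mW.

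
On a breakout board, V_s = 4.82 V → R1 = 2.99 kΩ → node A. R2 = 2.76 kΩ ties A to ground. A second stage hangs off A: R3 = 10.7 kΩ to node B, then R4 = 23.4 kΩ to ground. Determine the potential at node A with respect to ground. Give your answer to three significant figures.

V_A ≈ 2.22 V

The second stage (R3 + R4 = 34.10 kΩ) loads node A in parallel with R2.
Effective lower resistance at A: R2 ‖ 34.10 = 2.553 kΩ.
V_A = 4.82 × 2.553/(2.99 + 2.553) = 2.220 V.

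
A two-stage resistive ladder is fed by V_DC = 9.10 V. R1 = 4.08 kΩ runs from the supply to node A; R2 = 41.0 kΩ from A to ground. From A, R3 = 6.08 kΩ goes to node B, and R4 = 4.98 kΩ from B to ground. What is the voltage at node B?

V_B ≈ 2.79 V

The second stage (R3 + R4 = 11.06 kΩ) loads node A in parallel with R2.
R2 ‖ (R3+R4) = 8.710 kΩ.
V_A = 9.10 × 8.710/(4.08 + 8.710) = 6.197 V.
V_B = V_A × 0.4503 = 2.790 V.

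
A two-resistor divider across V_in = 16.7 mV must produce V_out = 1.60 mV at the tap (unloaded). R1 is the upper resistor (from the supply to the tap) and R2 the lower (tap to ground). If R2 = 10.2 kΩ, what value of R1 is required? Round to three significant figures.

The divider ratio is R2/(R1+R2) = 1.60/16.7 = 0.09581.
R1 = R2·(1/k − 1) = 10.2 × 9.438 = 96.26 kΩ.

R1 ≈ 96.3 kΩ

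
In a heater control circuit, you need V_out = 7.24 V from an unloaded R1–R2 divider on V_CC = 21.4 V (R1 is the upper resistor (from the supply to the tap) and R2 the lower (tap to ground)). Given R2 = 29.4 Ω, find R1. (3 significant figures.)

R1 ≈ 57.5 Ω

V_out/V_CC = R2/(R1+R2) = 0.3383.
R1 = R2·(1/k − 1) = 29.4 × 1.956 = 57.50 Ω.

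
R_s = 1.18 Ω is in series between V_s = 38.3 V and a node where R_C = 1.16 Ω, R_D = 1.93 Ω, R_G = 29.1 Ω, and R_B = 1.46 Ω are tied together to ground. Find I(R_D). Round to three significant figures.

Parallel bank: R_p = 1/(1/1.16 + 1/1.93 + 1/29.1 + 1/1.46) = 0.4763 Ω.
V_A = 38.3 × 0.4763/1.656 = 11.01 V.
Branch current I = V_A/R_D = 11.01/1.93 = 5.707 A.
(Check via current divider: I_total = 23.12 A; share G_k/ΣG = 0.2468 → same result.)

I ≈ 5.71 A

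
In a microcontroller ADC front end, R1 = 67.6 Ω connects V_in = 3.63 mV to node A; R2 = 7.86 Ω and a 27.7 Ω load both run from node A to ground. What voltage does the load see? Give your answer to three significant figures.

First combine the lower leg with the load: R2 ‖ R_L = 6.123 Ω.
Then V_out = V_in · R2'/(R1 + R2') = 3.63 × 6.123/73.72 = 0.3015 mV.
(Unloaded it would be 0.378 mV; the load pulls it down.)

V_out ≈ 0.301 mV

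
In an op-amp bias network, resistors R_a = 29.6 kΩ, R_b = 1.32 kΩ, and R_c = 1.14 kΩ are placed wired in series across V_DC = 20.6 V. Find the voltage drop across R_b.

ΣR = 29.6 + 1.32 + 1.14 = 32.06 kΩ.
Voltage divider: V = V_DC · (1.320 / 32.06) = 20.6 × 0.04117 = 0.8482 V.

V ≈ 0.848 V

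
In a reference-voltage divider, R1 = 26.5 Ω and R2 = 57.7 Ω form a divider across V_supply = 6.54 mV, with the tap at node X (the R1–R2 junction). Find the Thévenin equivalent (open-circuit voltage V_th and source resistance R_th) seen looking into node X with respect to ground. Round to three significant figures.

V_th ≈ 4.48 mV, R_th ≈ 18.2 Ω

With X open, the divider is unloaded: V_th = 6.54 × 57.7/84.20 = 4.482 mV.
Looking into X with the source shorted: R_th = R1·R2/(R1+R2) = 26.50 × 57.7/84.20 = 18.16 Ω.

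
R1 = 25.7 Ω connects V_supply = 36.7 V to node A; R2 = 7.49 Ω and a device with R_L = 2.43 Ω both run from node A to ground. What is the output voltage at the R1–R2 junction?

R2 ‖ R_L = (7.49 × 2.43)/(7.49 + 2.43) = 1.835 Ω.
Voltage divider with the loaded lower leg: V_out = 36.7 × 1.835/(25.7 + 1.835) = 36.7 × 0.06663 = 2.445 V.

V_out ≈ 2.45 V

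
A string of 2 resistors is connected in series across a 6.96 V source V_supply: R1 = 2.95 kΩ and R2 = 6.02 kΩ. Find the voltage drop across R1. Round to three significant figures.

V ≈ 2.29 V

ΣR = 2.95 + 6.02 = 8.970 kΩ.
V = V_supply · R/ΣR = 6.96 × 0.3289 = 2.289 V.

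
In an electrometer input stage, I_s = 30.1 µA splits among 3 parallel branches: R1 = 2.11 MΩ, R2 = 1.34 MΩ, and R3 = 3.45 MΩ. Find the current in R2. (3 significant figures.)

ΣG = 1/2.11 + 1/1.34 + 1/3.45 = 1.510.
By the current-divider rule, I = I_s · G_k/ΣG = 30.1 × 0.4942 = 14.88 µA.

I ≈ 14.9 µA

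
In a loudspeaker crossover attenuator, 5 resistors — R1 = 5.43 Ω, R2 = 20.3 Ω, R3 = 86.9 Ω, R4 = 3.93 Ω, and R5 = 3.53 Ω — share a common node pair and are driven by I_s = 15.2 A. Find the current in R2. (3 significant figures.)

ΣG = 1/5.43 + 1/20.3 + 1/86.9 + 1/3.93 + 1/3.53 = 0.7827.
R2 takes the fraction G_k/ΣG = 0.04926/0.7827 = 0.06294, so I = 15.2 × 0.06294 = 0.9567 A.

I ≈ 0.957 A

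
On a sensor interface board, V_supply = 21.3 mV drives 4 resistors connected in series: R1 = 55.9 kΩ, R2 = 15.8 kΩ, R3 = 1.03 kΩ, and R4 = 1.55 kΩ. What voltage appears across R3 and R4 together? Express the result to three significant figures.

Total series resistance ΣR = 55.9 + 15.8 + 1.03 + 1.55 = 74.28 kΩ.
R_{R3..R4} = 1.03 + 1.55 = 2.580 kΩ.
V = V_supply · R/ΣR = 21.3 × 0.03473 = 0.7398 mV.

V ≈ 0.740 mV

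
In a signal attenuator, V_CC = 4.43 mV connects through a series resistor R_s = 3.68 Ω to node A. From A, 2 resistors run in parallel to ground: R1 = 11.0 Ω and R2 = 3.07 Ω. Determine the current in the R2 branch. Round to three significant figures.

Parallel bank: R_p = 1/(1/11.0 + 1/3.07) = 2.400 Ω.
V_A = 4.43 × 2.400/6.080 = 1.749 mV.
Branch current I = V_A/R2 = 1.749/3.07 = 0.5696 mA.

I ≈ 0.570 mA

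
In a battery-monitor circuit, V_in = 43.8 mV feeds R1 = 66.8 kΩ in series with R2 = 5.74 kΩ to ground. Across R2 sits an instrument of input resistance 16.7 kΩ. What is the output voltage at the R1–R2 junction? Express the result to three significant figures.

V_out ≈ 2.63 mV

First combine the lower leg with the load: R2 ‖ R_L = 4.272 kΩ.
Voltage divider with the loaded lower leg: V_out = 43.8 × 4.272/(66.8 + 4.272) = 43.8 × 0.06010 = 2.633 mV.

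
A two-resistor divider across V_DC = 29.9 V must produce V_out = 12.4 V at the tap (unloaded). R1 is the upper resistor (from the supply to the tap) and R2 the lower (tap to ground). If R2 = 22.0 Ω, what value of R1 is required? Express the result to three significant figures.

R1 ≈ 31.0 Ω

The divider ratio is R2/(R1+R2) = 12.4/29.9 = 0.4147.
R1 = R2·(1/k − 1) = 22.0 × 1.411 = 31.05 Ω.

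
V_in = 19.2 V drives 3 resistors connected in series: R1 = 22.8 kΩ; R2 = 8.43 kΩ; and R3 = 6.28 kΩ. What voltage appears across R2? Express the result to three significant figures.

Series total: ΣR = 22.8 + 8.43 + 6.28 = 37.51 kΩ.
Voltage divider: V = V_in · (8.430 / 37.51) = 19.2 × 0.2247 = 4.315 V.

V ≈ 4.32 V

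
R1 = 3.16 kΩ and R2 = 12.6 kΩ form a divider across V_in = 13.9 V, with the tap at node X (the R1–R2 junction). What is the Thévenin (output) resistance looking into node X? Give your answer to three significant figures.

With V_in suppressed (replaced by a short), R_th = R1 ‖ R2 = (3.160 × 12.6)/(3.160 + 12.6) = 2.526 kΩ.

R_th ≈ 2.53 kΩ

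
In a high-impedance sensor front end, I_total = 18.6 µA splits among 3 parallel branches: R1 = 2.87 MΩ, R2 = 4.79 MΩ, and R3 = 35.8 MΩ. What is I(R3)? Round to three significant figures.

Total conductance ΣG = 1/2.87 + 1/4.79 + 1/35.8 = 0.5851 (units of 1/MΩ).
R3 takes the fraction G_k/ΣG = 0.02793/0.5851 = 0.04774, so I = 18.6 × 0.04774 = 0.8879 µA.

I ≈ 0.888 µA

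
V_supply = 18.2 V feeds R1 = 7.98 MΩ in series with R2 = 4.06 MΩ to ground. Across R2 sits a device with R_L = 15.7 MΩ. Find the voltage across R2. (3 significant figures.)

R2 ‖ R_L = (4.06 × 15.7)/(4.06 + 15.7) = 3.226 MΩ.
Voltage divider with the loaded lower leg: V_out = 18.2 × 3.226/(7.98 + 3.226) = 18.2 × 0.2879 = 5.239 V.

V_out ≈ 5.24 V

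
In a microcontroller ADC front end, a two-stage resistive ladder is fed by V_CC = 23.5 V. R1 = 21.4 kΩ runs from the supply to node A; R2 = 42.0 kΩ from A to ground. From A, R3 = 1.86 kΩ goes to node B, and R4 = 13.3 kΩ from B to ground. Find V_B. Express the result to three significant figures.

Looking into the second stage from A: R3 + R4 = 15.16 kΩ appears in parallel with R2.
Effective lower resistance at A: R2 ‖ 15.16 = 11.14 kΩ.
First divider: V_A = V_CC · 11.14/(21.4 + 11.14) = 8.045 V.
V_B = V_A × 0.8773 = 7.058 V.

V_B ≈ 7.06 V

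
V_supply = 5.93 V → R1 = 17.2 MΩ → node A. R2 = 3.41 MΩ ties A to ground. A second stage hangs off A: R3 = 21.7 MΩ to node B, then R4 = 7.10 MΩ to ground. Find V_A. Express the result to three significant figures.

V_A ≈ 0.893 V

Node A sees R2 in parallel with the series input of stage 2, R3 + R4 = 28.80 MΩ.
R2 ‖ (R3+R4) = 3.049 MΩ.
First divider: V_A = V_supply · 3.049/(17.2 + 3.049) = 0.8929 V.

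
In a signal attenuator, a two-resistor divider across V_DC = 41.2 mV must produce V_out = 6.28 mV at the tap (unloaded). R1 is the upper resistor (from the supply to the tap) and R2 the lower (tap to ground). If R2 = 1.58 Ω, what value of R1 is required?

The divider ratio is R2/(R1+R2) = 6.28/41.2 = 0.1524.
Rearranging, R1 = R2·(1−k)/k = 1.58 × 5.561 = 8.786 Ω.

R1 ≈ 8.79 Ω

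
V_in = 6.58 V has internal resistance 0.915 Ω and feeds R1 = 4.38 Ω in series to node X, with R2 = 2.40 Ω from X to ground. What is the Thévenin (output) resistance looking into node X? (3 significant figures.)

R_th ≈ 1.65 Ω

R1' = 0.915 + 4.38 = 5.295 Ω (source resistance + R1).
Looking into X with the source shorted: R_th = R1'·R2/(R1'+R2) = 5.295 × 2.40/7.695 = 1.651 Ω.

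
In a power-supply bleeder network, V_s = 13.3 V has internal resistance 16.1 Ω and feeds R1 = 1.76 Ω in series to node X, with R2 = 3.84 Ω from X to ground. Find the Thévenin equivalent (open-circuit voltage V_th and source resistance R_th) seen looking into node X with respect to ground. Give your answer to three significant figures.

V_th ≈ 2.35 V, R_th ≈ 3.16 Ω

R1' = 16.1 + 1.76 = 17.86 Ω (source resistance + R1).
With X open, the divider is unloaded: V_th = 13.3 × 3.84/21.70 = 2.354 V.
Looking into X with the source shorted: R_th = R1'·R2/(R1'+R2) = 17.86 × 3.84/21.70 = 3.160 Ω.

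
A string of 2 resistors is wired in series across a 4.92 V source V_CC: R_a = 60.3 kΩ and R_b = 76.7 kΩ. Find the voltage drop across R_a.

V ≈ 2.17 V

Total series resistance ΣR = 60.3 + 76.7 = 137.0 kΩ.
By the voltage-divider rule, V = 4.92 × 60.30/137.0 = 2.166 V.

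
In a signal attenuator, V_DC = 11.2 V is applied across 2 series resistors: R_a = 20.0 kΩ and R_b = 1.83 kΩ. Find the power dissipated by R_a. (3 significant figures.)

P ≈ 5.26 mW

ΣR = 21.83 kΩ → I = 11.2/21.83 = 0.5131 mA.
V(R_a) = I·R = 10.26 V; P = V·I = 10.26 × 0.5131 = 5.265 mW.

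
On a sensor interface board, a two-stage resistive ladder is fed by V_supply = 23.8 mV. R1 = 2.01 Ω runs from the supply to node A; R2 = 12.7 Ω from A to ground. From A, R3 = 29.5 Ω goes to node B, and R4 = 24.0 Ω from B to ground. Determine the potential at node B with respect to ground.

V_B ≈ 8.93 mV

The second stage (R3 + R4 = 53.50 Ω) loads node A in parallel with R2.
R2 ‖ (R3+R4) = 10.26 Ω.
So V_A = 23.8 × 0.8362 = 19.90 mV.
Stage 2 is unloaded, so V_B = V_A · R4/(R3+R4) = 19.90 × 24.0/53.50 = 8.928 mV.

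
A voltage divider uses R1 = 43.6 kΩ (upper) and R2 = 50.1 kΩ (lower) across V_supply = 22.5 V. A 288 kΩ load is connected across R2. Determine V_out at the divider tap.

V_out ≈ 11.1 V

The load sits in parallel with R2, giving an effective lower resistance R2' = R2·R_L/(R2+R_L) = 42.68 kΩ.
Now apply the divider: V_out = 22.5 × 0.4946 = 11.13 V.
(Unloaded it would be 12.0 V; the load pulls it down.)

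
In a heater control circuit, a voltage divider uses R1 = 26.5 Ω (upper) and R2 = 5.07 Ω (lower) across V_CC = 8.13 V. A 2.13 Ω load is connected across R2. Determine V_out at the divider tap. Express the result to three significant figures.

V_out ≈ 0.436 V

First combine the lower leg with the load: R2 ‖ R_L = 1.500 Ω.
Then V_out = V_CC · R2'/(R1 + R2') = 8.13 × 1.500/28.00 = 0.4355 V.
(Unloaded it would be 1.31 V; the load pulls it down.)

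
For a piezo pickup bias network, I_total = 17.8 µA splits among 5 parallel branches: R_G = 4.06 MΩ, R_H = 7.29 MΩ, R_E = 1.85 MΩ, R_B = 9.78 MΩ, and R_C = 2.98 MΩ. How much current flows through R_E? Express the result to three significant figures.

I ≈ 7.07 µA

Total conductance ΣG = 1/4.06 + 1/7.29 + 1/1.85 + 1/9.78 + 1/2.98 = 1.362 (units of 1/MΩ).
R_E takes the fraction G_k/ΣG = 0.5405/1.362 = 0.3969, so I = 17.8 × 0.3969 = 7.065 µA.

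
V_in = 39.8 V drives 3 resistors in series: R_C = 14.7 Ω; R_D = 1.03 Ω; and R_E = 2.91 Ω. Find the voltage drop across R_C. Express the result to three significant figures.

Total series resistance ΣR = 14.7 + 1.03 + 2.91 = 18.64 Ω.
By the voltage-divider rule, V = 39.8 × 14.70/18.64 = 31.39 V.

V ≈ 31.4 V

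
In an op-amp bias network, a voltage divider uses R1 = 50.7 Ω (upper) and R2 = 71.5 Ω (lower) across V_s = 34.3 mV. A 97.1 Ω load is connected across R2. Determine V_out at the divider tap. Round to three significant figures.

V_out ≈ 15.4 mV

R2 ‖ R_L = (71.5 × 97.1)/(71.5 + 97.1) = 41.18 Ω.
Then V_out = V_s · R2'/(R1 + R2') = 34.3 × 41.18/91.88 = 15.37 mV.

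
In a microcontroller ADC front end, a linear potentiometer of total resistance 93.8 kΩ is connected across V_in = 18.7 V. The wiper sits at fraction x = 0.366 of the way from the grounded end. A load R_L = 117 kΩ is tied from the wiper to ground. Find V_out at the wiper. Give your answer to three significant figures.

V_out ≈ 5.77 V

Split the track: R_lower = x·R_p = 34.33 kΩ, R_upper = (1−x)·R_p = 59.47 kΩ.
(x·R_p) ‖ R_L = 26.54 kΩ.
Then V_out = V_in · 26.54/(59.47 + 26.54) = 5.771 V.
(Unloaded: V_out = x·V_in = 6.84 V.)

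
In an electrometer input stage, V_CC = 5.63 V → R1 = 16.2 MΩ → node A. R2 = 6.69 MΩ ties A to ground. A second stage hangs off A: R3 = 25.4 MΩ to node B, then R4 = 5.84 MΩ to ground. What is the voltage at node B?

Looking into the second stage from A: R3 + R4 = 31.24 MΩ appears in parallel with R2.
R2 ‖ (R3+R4) = 5.510 MΩ.
So V_A = 5.63 × 0.2538 = 1.429 V.
V_B = V_A × 0.1869 = 0.2671 V.

V_B ≈ 0.267 V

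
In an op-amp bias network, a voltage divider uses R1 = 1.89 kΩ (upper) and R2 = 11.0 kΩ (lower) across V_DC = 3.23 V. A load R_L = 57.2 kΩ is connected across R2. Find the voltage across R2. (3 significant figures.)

The load sits in parallel with R2, giving an effective lower resistance R2' = R2·R_L/(R2+R_L) = 9.226 kΩ.
Now apply the divider: V_out = 3.23 × 0.8300 = 2.681 V.
(Unloaded it would be 2.76 V; the load pulls it down.)

V_out ≈ 2.68 V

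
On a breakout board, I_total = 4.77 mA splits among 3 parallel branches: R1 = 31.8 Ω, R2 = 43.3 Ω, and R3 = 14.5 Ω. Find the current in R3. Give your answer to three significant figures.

ΣG = 1/31.8 + 1/43.3 + 1/14.5 = 0.1235.
By the current-divider rule, I = I_total · G_k/ΣG = 4.77 × 0.5584 = 2.664 mA.

I ≈ 2.66 mA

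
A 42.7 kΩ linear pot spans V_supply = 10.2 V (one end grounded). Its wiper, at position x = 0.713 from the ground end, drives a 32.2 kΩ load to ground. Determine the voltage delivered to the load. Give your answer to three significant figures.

The pot divides into 12.25 kΩ above the wiper and 30.45 kΩ below.
R_L loads the lower segment: effective lower R = 15.65 kΩ.
V_out = 10.2 × 15.65/(12.25 + 15.65) = 5.720 V.
(Unloaded: V_out = x·V_supply = 7.27 V.)

V_out ≈ 5.72 V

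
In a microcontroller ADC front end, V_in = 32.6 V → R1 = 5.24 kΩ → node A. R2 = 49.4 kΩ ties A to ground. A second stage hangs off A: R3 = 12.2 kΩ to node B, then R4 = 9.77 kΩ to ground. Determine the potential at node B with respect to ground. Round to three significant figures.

V_B ≈ 10.8 V

The second stage (R3 + R4 = 21.97 kΩ) loads node A in parallel with R2.
R2 ‖ (R3+R4) = 15.21 kΩ.
So V_A = 32.6 × 0.7437 = 24.25 V.
V_B = V_A × 0.4447 = 10.78 V.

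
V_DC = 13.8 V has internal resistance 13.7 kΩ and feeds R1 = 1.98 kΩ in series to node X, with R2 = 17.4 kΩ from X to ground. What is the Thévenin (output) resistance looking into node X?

R_th ≈ 8.25 kΩ

R1' = 13.7 + 1.98 = 15.68 kΩ (source resistance + R1).
Looking into X with the source shorted: R_th = R1'·R2/(R1'+R2) = 15.68 × 17.4/33.08 = 8.248 kΩ.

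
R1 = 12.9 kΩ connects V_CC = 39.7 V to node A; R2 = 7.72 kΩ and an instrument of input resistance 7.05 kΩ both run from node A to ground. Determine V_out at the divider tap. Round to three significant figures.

First combine the lower leg with the load: R2 ‖ R_L = 3.685 kΩ.
Then V_out = V_CC · R2'/(R1 + R2') = 39.7 × 3.685/16.58 = 8.821 V.

V_out ≈ 8.82 V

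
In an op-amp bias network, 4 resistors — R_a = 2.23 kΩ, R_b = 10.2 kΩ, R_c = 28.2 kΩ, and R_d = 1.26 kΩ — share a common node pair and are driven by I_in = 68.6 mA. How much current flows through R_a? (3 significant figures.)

I ≈ 22.4 mA

Conductances: ΣG = 1/2.23 + 1/10.2 + 1/28.2 + 1/1.26 = 1.376 (1/kΩ).
By the current-divider rule, I = I_in · G_k/ΣG = 68.6 × 0.3260 = 22.36 mA.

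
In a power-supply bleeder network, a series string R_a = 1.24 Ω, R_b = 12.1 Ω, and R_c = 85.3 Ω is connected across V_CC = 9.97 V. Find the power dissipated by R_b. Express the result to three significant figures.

The common current is I = 9.97/98.64 = 0.1011 A.
P = I²R = 0.01022 × 12.1 = 0.1236 W.

P ≈ 0.124 W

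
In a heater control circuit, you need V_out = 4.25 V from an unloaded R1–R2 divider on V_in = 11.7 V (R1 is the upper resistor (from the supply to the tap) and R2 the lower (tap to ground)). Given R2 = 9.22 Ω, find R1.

Required fraction k = V_out/V_in = 0.3632.
R1 = R2·(1/k − 1) = 9.22 × 1.753 = 16.16 Ω.

R1 ≈ 16.2 Ω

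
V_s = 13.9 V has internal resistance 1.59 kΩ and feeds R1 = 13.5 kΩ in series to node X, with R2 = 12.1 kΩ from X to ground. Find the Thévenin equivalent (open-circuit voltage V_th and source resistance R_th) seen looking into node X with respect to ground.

R1' = 1.59 + 13.5 = 15.09 kΩ (source resistance + R1).
With X open, the divider is unloaded: V_th = 13.9 × 12.1/27.19 = 6.186 V.
Zeroing V_s shorts the top of R1' to ground, so R_th = R1' ‖ R2 = 6.715 kΩ.

V_th ≈ 6.19 V, R_th ≈ 6.72 kΩ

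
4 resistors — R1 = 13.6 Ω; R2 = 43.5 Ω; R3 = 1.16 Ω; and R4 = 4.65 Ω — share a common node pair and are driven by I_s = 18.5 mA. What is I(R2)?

ΣG = 1/13.6 + 1/43.5 + 1/1.16 + 1/4.65 = 1.174.
By the current-divider rule, I = I_s · G_k/ΣG = 18.5 × 0.01959 = 0.3624 mA.

I ≈ 0.362 mA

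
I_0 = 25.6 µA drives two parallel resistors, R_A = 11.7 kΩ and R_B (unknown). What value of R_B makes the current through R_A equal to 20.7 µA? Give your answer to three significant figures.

Two-branch current divider: I_A = I_0 · R_B/(R_A + R_B).
20.7/25.6 = R_B/(R_A + R_B) → R_B = R_A · (0.8086)/(1 − 0.8086) = 11.7 × 4.224 = 49.43 kΩ.

R_B ≈ 49.4 kΩ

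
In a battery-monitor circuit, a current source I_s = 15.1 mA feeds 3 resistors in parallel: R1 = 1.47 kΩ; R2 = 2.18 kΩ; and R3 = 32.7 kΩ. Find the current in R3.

I ≈ 0.395 mA

Total conductance ΣG = 1/1.47 + 1/2.18 + 1/32.7 = 1.170 (units of 1/kΩ).
By the current-divider rule, I = I_s · G_k/ΣG = 15.1 × 0.02615 = 0.3948 mA.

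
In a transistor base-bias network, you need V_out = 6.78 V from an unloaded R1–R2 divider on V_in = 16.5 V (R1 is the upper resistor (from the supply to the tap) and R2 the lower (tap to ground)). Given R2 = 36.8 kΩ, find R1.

R1 ≈ 52.8 kΩ

Required fraction k = V_out/V_in = 0.4109.
So R1 = R2 · (V_in/V_out − 1) = 36.8 × (16.5/6.78 − 1) = 36.8 × 1.434 = 52.76 kΩ.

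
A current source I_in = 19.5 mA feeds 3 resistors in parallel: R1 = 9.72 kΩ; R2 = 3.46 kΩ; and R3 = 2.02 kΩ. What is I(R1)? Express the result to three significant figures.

I ≈ 2.26 mA

Total conductance ΣG = 1/9.72 + 1/3.46 + 1/2.02 = 0.8869 (units of 1/kΩ).
By the current-divider rule, I = I_in · G_k/ΣG = 19.5 × 0.1160 = 2.262 mA.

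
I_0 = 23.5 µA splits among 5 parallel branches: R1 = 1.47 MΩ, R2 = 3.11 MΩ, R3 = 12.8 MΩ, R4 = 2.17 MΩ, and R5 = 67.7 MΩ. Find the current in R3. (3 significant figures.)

I ≈ 1.18 µA

Conductances: ΣG = 1/1.47 + 1/3.11 + 1/12.8 + 1/2.17 + 1/67.7 = 1.556 (1/MΩ).
Current divider: I(R3) = I_0 · G_k/ΣG = 23.5 × (0.07812/1.556) = 23.5 × 0.05022 = 1.180 µA.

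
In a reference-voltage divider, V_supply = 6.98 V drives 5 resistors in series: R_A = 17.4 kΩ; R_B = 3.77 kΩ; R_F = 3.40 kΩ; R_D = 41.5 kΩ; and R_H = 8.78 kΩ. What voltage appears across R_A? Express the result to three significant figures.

ΣR = 17.4 + 3.77 + 3.40 + 41.5 + 8.78 = 74.85 kΩ.
V = V_supply · R/ΣR = 6.98 × 0.2325 = 1.623 V.

V ≈ 1.62 V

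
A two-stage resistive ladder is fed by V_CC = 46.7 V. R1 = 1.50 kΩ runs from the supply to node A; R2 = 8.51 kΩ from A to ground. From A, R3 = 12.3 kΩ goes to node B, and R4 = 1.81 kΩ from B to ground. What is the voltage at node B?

The second stage (R3 + R4 = 14.11 kΩ) loads node A in parallel with R2.
Effective lower resistance at A: R2 ‖ 14.11 = 5.308 kΩ.
First divider: V_A = V_CC · 5.308/(1.50 + 5.308) = 36.41 V.
Then the unloaded second divider: V_B = V_A × R4/(R3+R4) = 36.41 × 0.1283 = 4.671 V.

V_B ≈ 4.67 V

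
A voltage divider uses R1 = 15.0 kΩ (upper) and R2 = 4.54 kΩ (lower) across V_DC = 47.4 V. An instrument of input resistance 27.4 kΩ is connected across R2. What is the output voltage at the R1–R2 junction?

V_out ≈ 9.77 V

First combine the lower leg with the load: R2 ‖ R_L = 3.895 kΩ.
Then V_out = V_DC · R2'/(R1 + R2') = 47.4 × 3.895/18.89 = 9.770 V.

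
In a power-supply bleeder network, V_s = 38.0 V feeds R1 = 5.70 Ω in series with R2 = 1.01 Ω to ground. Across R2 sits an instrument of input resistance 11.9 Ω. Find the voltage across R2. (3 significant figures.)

V_out ≈ 5.34 V

R2 ‖ R_L = (1.01 × 11.9)/(1.01 + 11.9) = 0.9310 Ω.
Now apply the divider: V_out = 38.0 × 0.1404 = 5.335 V.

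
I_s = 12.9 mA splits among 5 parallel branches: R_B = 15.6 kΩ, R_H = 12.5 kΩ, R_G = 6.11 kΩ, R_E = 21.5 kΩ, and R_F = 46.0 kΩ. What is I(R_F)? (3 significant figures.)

Conductances: ΣG = 1/15.6 + 1/12.5 + 1/6.11 + 1/21.5 + 1/46.0 = 0.3760 (1/kΩ).
R_F takes the fraction G_k/ΣG = 0.02174/0.3760 = 0.05781, so I = 12.9 × 0.05781 = 0.7458 mA.

I ≈ 0.746 mA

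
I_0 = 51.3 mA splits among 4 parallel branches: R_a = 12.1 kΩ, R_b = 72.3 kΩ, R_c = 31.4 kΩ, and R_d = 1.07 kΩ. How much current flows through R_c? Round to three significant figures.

ΣG = 1/12.1 + 1/72.3 + 1/31.4 + 1/1.07 = 1.063.
Current divider: I(R_c) = I_0 · G_k/ΣG = 51.3 × (0.03185/1.063) = 51.3 × 0.02996 = 1.537 mA.

I ≈ 1.54 mA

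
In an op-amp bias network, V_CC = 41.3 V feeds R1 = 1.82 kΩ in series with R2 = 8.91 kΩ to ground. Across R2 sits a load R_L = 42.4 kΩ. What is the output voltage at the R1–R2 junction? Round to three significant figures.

First combine the lower leg with the load: R2 ‖ R_L = 7.363 kΩ.
Then V_out = V_CC · R2'/(R1 + R2') = 41.3 × 7.363/9.183 = 33.11 V.

V_out ≈ 33.1 V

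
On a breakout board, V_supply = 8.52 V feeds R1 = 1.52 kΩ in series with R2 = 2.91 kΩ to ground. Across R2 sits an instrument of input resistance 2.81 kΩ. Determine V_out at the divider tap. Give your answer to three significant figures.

First combine the lower leg with the load: R2 ‖ R_L = 1.430 kΩ.
Now apply the divider: V_out = 8.52 × 0.4847 = 4.129 V.

V_out ≈ 4.13 V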